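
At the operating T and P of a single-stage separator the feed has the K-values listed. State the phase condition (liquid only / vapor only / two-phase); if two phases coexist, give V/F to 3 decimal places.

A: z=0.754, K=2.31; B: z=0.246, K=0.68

ΣzᵢKᵢ = 1.909; Σzᵢ/Kᵢ = 0.688.
Since Σzᵢ/Kᵢ < 1 the mixture is above its dew point — single vapor phase.

vapor only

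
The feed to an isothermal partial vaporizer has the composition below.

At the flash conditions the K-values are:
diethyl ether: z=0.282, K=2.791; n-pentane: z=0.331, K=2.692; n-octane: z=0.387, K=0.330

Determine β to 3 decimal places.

β = 0.692

Rachford–Rice: g(β) = Σ zᵢ(Kᵢ−1)/(1+β(Kᵢ−1)) = 0.
Check two-phase: ΣzᵢKᵢ = 1.806 > 1 and Σzᵢ/Kᵢ = 1.397 > 1, so g(0) = 0.806 > 0 and g(1) = -0.397 < 0.
Newton–Raphson from β = 0.5:
  β = 0.500: g = 0.1799, g' = -0.923 → β = 0.695
  β = 0.695: g = -0.0029, g' = -0.988 → β = 0.692
Converged at β = 0.692.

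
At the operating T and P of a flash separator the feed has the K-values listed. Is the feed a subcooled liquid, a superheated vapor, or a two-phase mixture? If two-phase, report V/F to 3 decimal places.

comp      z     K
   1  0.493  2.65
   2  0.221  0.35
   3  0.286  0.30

ΣzᵢKᵢ = 1.470; Σzᵢ/Kᵢ = 1.771.
Both exceed 1, so a two-phase solution exists.
Rachford–Rice: g(ψ) = Σ zᵢ(Kᵢ−1)/(1+ψ(Kᵢ−1)) = 0.
Newton–Raphson from ψ = 0.5:
  ψ = 0.500: g = -0.0751, g' = -0.940 → ψ = 0.420
  ψ = 0.420: g = -0.0008, g' = -0.926 → ψ = 0.419
Converged at ψ = 0.419.

two-phase, V/F = 0.419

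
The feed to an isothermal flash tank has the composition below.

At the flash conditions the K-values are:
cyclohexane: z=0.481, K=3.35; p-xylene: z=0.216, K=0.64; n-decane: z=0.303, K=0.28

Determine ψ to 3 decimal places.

Material balance + equilibrium reduce to Σ zᵢ(Kᵢ−1)/(1+ψ(Kᵢ−1)) = 0.
g(0) = ΣzᵢKᵢ − 1 = 0.834 and g(1) = 1 − Σzᵢ/Kᵢ = -0.563, so a root lies in (0, 1).
Iterate (Newton) starting at ψ = 0.47:
  ψ = 0.470: g = 0.1138, g' = -0.999 → ψ = 0.584
  ψ = 0.584: g = 0.0017, g' = -0.985 → ψ = 0.586
Converged at ψ = 0.586.

ψ = 0.586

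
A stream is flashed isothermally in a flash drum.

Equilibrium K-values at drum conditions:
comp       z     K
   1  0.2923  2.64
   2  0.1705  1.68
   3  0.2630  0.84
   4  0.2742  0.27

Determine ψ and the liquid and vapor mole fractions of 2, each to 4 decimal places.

ψ = 0.4830, x_2 = 0.1283, y_2 = 0.2156

Rachford–Rice: g(ψ) = Σ zᵢ(Kᵢ−1)/(1+ψ(Kᵢ−1)) = 0.
Check two-phase: ΣzᵢKᵢ = 1.3531 > 1 and Σzᵢ/Kᵢ = 1.5409 > 1, so g(0) = 0.3531 > 0 and g(1) = -0.5409 < 0.
Newton–Raphson from ψ = 0.39:
  ψ = 0.3900: g = 0.05929, g' = -0.6349 → ψ = 0.4834
  ψ = 0.4834: g = -0.00027, g' = -0.6461 → ψ = 0.4830
Converged at ψ = 0.4830.
Compositions from xᵢ = zᵢ/(1+ψ(Kᵢ−1)), yᵢ = Kᵢxᵢ:
  1: x = 0.1631, y = 0.4306
  2: x = 0.1283, y = 0.2156
  3: x = 0.2850, y = 0.2394
  4: x = 0.4235, y = 0.1144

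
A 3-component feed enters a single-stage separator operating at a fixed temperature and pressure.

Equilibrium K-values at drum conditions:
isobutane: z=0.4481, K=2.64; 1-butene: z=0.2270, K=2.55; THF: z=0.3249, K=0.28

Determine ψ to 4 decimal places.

Material balance + equilibrium reduce to Σ zᵢ(Kᵢ−1)/(1+ψ(Kᵢ−1)) = 0.
Feasibility: ΣzᵢKᵢ = 1.8528, Σzᵢ/Kᵢ = 1.4191 — both > 1, two phases present.
Newton–Raphson from ψ = 0.5:
  ψ = 0.5000: g = 0.23650, g' = -0.9481 → ψ = 0.7494
  ψ = 0.7494: g = -0.01563, g' = -1.1538 → ψ = 0.7359
  ψ = 0.7359: g = -0.00017, g' = -1.1284 → ψ = 0.7357
Converged at ψ = 0.7357.

ψ = 0.7357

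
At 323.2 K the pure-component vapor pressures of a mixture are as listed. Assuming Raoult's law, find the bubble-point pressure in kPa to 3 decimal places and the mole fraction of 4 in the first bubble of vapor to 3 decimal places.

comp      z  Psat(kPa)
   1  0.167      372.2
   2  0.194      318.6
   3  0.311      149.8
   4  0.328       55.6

Pbub = 188.790 kPa, y_4 = 0.097

At the bubble point ψ → 0, so ΣzᵢKᵢ = 1 with Kᵢ = Pᵢˢᵃᵗ/P ⇒ P = ΣzᵢPᵢˢᵃᵗ.
P = 0.167·372.2 + 0.194·318.6 + 0.311·149.8 + 0.328·55.6 = 188.790 kPa
yᵢ = zᵢPᵢˢᵃᵗ/P ⇒ y_4 = 0.328·55.6/188.790 = 0.097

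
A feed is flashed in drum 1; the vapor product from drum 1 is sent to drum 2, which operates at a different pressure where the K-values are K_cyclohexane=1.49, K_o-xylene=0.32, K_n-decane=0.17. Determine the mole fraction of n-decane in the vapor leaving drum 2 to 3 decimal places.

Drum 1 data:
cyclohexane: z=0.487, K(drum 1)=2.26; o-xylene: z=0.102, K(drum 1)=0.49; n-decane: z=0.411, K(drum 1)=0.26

y_n-decane (drum 2) = 0.048

Drum 1:
Material balance + equilibrium reduce to Σ zᵢ(Kᵢ−1)/(1+ψ₁(Kᵢ−1)) = 0.
g(0) = ΣzᵢKᵢ − 1 = 0.257 and g(1) = 1 − Σzᵢ/Kᵢ = -1.004, so a root lies in (0, 1).
Iterate (Newton) starting at ψ₁ = 0.34:
  ψ₁ = 0.340: g = -0.0397, g' = -0.820 → ψ₁ = 0.292
  ψ₁ = 0.292: g = -0.0001, g' = -0.816 → ψ₁ = 0.291
Converged at ψ₁ = 0.291.
Drum-1 compositions:
  cyclohexane: x = 0.356, y = 0.805
  o-xylene: x = 0.120, y = 0.059
  n-decane: x = 0.524, y = 0.136
Drum-2 feed = drum-1 vapor: z₂ = (0.8051, 0.0587, 0.1362).
Drum 2:
Newton iteration, ψ₂⁰ = 0.45:
  ψ₂ = 0.450: g = 0.0852, g' = -0.425 → ψ₂ = 0.650
  ψ₂ = 0.650: g = -0.0181, g' = -0.642 → ψ₂ = 0.622
  ψ₂ = 0.622: g = -0.0007, g' = -0.596 → ψ₂ = 0.621
Converged at ψ₂ = 0.621.
  cyclohexane: x = 0.617, y = 0.920
  o-xylene: x = 0.102, y = 0.033
  n-decane: x = 0.281, y = 0.048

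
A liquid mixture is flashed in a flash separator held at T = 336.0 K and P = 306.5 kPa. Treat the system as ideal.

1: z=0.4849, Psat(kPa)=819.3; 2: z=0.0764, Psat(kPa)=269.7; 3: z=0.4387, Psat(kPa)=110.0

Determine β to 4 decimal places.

β = 0.5227

Raoult's law: Kᵢ = Pᵢˢᵃᵗ/P = Pᵢˢᵃᵗ/306.5.
  K_1 = 819.3/306.5 = 2.673083, K_2 = 269.7/306.5 = 0.879935, K_3 = 110.0/306.5 = 0.358891
Rachford–Rice: g(β) = Σ zᵢ(Kᵢ−1)/(1+β(Kᵢ−1)) = 0.
Check two-phase: ΣzᵢKᵢ = 1.5209 > 1 and Σzᵢ/Kᵢ = 1.4906 > 1, so g(0) = 0.5209 > 0 and g(1) = -0.4906 < 0.
Iterate (Newton) starting at β = 0.39:
  β = 0.3900: g = 0.10629, g' = -0.8189 → β = 0.5198
  β = 0.5198: g = 0.00230, g' = -0.7952 → β = 0.5227
Converged at β = 0.5227.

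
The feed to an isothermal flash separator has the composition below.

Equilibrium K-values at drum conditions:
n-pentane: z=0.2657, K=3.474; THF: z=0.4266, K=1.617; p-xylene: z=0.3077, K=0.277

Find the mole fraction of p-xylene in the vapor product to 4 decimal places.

y_p-xylene = 0.1658

Material balance + equilibrium reduce to Σ zᵢ(Kᵢ−1)/(1+ψ(Kᵢ−1)) = 0.
Feasibility: ΣzᵢKᵢ = 1.6981, Σzᵢ/Kᵢ = 1.4511 — both > 1, two phases present.
Iterate (Newton) starting at ψ = 0.52:
  ψ = 0.5200: g = 0.13027, g' = -0.8172 → ψ = 0.6794
  ψ = 0.6794: g = -0.00659, g' = -0.9283 → ψ = 0.6723
Converged at ψ = 0.6723.
Compositions from xᵢ = zᵢ/(1+ψ(Kᵢ−1)), yᵢ = Kᵢxᵢ:
  n-pentane: x = 0.0998, y = 0.3466
  THF: x = 0.3015, y = 0.4876
  p-xylene: x = 0.5987, y = 0.1658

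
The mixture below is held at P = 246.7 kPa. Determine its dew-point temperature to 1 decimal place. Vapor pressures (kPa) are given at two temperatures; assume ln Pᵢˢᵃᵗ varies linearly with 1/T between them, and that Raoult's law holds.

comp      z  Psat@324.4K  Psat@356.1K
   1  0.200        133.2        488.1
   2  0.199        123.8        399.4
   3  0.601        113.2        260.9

Dew-point temperature: Σzᵢ·P/Pᵢˢᵃᵗ(T) = 1. Interpolate ln Pᵢˢᵃᵗ = aᵢ + bᵢ/T.
  T = 324.4 K: ΣzᵢP/Pᵢˢᵃᵗ = 2.0768
  T = 356.1 K: ΣzᵢP/Pᵢˢᵃᵗ = 0.7923
  T = 340.2 K: ΣzᵢP/Pᵢˢᵃᵗ = 1.2506
  T = 348.1 K: ΣzᵢP/Pᵢˢᵃᵗ = 0.9907
  T = 344.1 K: ΣzᵢP/Pᵢˢᵃᵗ = 1.1130
  T = 346.1 K: ΣzᵢP/Pᵢˢᵃᵗ = 1.0496
Interpolating between 346.1 K and 348.1 K gives T ≈ 347.8 K.

T = 347.8 K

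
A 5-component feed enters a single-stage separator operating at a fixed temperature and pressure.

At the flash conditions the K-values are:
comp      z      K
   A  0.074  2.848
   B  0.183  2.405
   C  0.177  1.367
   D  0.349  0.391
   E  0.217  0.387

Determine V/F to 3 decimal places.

V/F = 0.151

Rachford–Rice: g(V/F) = Σ zᵢ(Kᵢ−1)/(1+V/F(Kᵢ−1)) = 0.
Check two-phase: ΣzᵢKᵢ = 1.113 > 1 and Σzᵢ/Kᵢ = 1.685 > 1, so g(0) = 0.113 > 0 and g(1) = -0.685 < 0.
Newton–Raphson from V/F = 0.63:
  V/F = 0.630: g = -0.3092, g' = -0.729 → V/F = 0.206
  V/F = 0.206: g = -0.0361, g' = -0.647 → V/F = 0.150
  V/F = 0.150: g = 0.0008, g' = -0.679 → V/F = 0.151
Converged at V/F = 0.151.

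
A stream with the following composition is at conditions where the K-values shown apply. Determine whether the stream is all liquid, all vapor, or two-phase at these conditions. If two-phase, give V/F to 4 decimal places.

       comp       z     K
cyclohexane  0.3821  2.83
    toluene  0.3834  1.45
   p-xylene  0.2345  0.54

ΣzᵢKᵢ = 1.7639; Σzᵢ/Kᵢ = 0.8337.
Since Σzᵢ/Kᵢ < 1 the mixture is above its dew point — single vapor phase.

all vapor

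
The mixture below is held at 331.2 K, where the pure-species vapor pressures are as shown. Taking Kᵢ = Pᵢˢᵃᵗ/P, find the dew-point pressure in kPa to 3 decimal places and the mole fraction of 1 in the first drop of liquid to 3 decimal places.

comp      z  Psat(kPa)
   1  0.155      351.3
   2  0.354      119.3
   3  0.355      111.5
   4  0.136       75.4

Pdew = 119.103 kPa, x_1 = 0.053

At the dew point ψ → 1, so Σzᵢ/Kᵢ = 1 with Kᵢ = Pᵢˢᵃᵗ/P ⇒ 1/P = Σzᵢ/Pᵢˢᵃᵗ.
1/P = 0.155/351.3 + 0.354/119.3 + 0.355/111.5 + 0.136/75.4 = 0.008396 ⇒ P = 119.103 kPa
xᵢ = zᵢP/Pᵢˢᵃᵗ ⇒ x_1 = 0.155·119.103/351.3 = 0.053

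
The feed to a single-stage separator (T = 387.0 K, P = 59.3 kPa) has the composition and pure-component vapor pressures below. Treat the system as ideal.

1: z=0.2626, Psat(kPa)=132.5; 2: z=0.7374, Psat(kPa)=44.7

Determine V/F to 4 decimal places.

Raoult's law: Kᵢ = Pᵢˢᵃᵗ/P = Pᵢˢᵃᵗ/59.3.
  K_1 = 132.5/59.3 = 2.234401, K_2 = 44.7/59.3 = 0.753794
Material balance + equilibrium reduce to Σ zᵢ(Kᵢ−1)/(1+V/F(Kᵢ−1)) = 0.
g(0) = ΣzᵢKᵢ − 1 = 0.1426 and g(1) = 1 − Σzᵢ/Kᵢ = -0.0958, so a root lies in (0, 1).
Newton iteration, V/F⁰ = 0.5:
  V/F = 0.5000: g = -0.00660, g' = -0.2111 → V/F = 0.4687
  V/F = 0.4687: g = 0.00010, g' = -0.2177 → V/F = 0.4692
Converged at V/F = 0.4692.

V/F = 0.4692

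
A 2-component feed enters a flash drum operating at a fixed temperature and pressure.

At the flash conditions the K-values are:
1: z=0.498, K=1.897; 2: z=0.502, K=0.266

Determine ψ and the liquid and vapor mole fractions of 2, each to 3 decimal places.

Let ψ = V/F and solve Σ zᵢ(Kᵢ−1)/(1+ψ(Kᵢ−1)) = 0.
Check two-phase: ΣzᵢKᵢ = 1.078 > 1 and Σzᵢ/Kᵢ = 2.150 > 1, so g(0) = 0.078 > 0 and g(1) = -1.150 < 0.
Iterate (Newton) starting at ψ = 0.6:
  ψ = 0.600: g = -0.3680, g' = -1.033 → ψ = 0.244
  ψ = 0.244: g = -0.0822, g' = -0.671 → ψ = 0.121
  ψ = 0.121: g = -0.0016, g' = -0.652 → ψ = 0.119
Converged at ψ = 0.119.
Compositions from xᵢ = zᵢ/(1+ψ(Kᵢ−1)), yᵢ = Kᵢxᵢ:
  1: x = 0.450, y = 0.854
  2: x = 0.550, y = 0.146

ψ = 0.119, x_2 = 0.550, y_2 = 0.146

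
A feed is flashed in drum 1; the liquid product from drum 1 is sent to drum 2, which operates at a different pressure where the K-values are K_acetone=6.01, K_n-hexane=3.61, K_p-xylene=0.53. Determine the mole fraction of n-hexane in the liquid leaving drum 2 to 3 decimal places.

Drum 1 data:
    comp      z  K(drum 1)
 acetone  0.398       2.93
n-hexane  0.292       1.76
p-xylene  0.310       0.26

x_n-hexane (drum 2) = 0.076

Drum 1:
Rachford–Rice: g(ψ₁) = Σ zᵢ(Kᵢ−1)/(1+ψ₁(Kᵢ−1)) = 0.
Check two-phase: ΣzᵢKᵢ = 1.761 > 1 and Σzᵢ/Kᵢ = 1.494 > 1, so g(0) = 0.761 > 0 and g(1) = -0.494 < 0.
Newton iteration, ψ₁⁰ = 0.5:
  ψ₁ = 0.500: g = 0.1876, g' = -0.900 → ψ₁ = 0.708
  ψ₁ = 0.708: g = -0.0134, g' = -1.086 → ψ₁ = 0.696
Converged at ψ₁ = 0.696.
Drum-1 compositions:
  acetone: x = 0.170, y = 0.498
  n-hexane: x = 0.191, y = 0.336
  p-xylene: x = 0.639, y = 0.166
Drum-2 feed = drum-1 liquid: z₂ = (0.1699, 0.1910, 0.6392).
Drum 2:
Newton–Raphson from ψ₂ = 0.36:
  ψ₂ = 0.360: g = 0.1989, g' = -1.093 → ψ₂ = 0.542
  ψ₂ = 0.542: g = 0.0324, g' = -0.786 → ψ₂ = 0.583
  ψ₂ = 0.583: g = 0.0008, g' = -0.750 → ψ₂ = 0.584
Converged at ψ₂ = 0.584.
  acetone: x = 0.043, y = 0.260
  n-hexane: x = 0.076, y = 0.273
  p-xylene: x = 0.881, y = 0.467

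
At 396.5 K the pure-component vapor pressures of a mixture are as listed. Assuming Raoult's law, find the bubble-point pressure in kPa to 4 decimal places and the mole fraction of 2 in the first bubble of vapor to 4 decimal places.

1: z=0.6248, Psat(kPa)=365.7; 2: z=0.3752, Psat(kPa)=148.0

Pbub = 284.0190 kPa, y_2 = 0.1955

At the bubble point ψ → 0, so ΣzᵢKᵢ = 1 with Kᵢ = Pᵢˢᵃᵗ/P ⇒ P = ΣzᵢPᵢˢᵃᵗ.
P = 0.6248·365.7 + 0.3752·148.0 = 284.0190 kPa
yᵢ = zᵢPᵢˢᵃᵗ/P ⇒ y_2 = 0.3752·148.0/284.0190 = 0.1955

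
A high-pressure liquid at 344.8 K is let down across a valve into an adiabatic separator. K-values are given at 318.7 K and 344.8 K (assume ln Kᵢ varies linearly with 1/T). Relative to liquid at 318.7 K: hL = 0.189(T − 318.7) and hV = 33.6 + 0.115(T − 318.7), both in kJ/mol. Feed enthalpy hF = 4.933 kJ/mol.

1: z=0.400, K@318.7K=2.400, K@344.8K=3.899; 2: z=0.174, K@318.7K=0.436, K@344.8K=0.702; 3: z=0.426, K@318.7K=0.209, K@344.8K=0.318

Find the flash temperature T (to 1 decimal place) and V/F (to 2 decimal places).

T = 319.8 K, V/F = 0.14

Adiabatic flash: solve Rachford–Rice at each trial T, then check hF = ψ·hV(T) + (1−ψ)·hL(T).
  T = 318.7 K: K = (2.400, 0.436, 0.209), RR gives ψ = 0.122, H_out = 4.098 kJ/mol
  T = 344.8 K: K = (3.899, 0.702, 0.318), RR gives ψ = 0.473, H_out = 19.906 kJ/mol
  T = 331.8 K: K = (3.091, 0.559, 0.260), RR gives ψ = 0.319, H_out = 12.882 kJ/mol
  T = 325.2 K: K = (2.728, 0.494, 0.233), RR gives ψ = 0.229, H_out = 8.804 kJ/mol
  T = 321.9 K: K = (2.558, 0.464, 0.221), RR gives ψ = 0.177, H_out = 6.525 kJ/mol
  T = 320.3 K: K = (2.478, 0.450, 0.215), RR gives ψ = 0.151, H_out = 5.342 kJ/mol
Linear interpolation between T = 318.7 (H_out = 4.098) and T = 320.3 (H_out = 5.342) on hF = 4.933 gives T ≈ 319.8 K, at which ψ = 0.14.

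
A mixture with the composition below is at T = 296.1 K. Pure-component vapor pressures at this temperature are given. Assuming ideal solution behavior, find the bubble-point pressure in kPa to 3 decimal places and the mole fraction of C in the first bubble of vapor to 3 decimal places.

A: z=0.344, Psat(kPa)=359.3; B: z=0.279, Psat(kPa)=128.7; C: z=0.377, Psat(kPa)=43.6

At the bubble point ψ → 0, so ΣzᵢKᵢ = 1 with Kᵢ = Pᵢˢᵃᵗ/P ⇒ P = ΣzᵢPᵢˢᵃᵗ.
P = 0.344·359.3 + 0.279·128.7 + 0.377·43.6 = 175.944 kPa
yᵢ = zᵢPᵢˢᵃᵗ/P ⇒ y_C = 0.377·43.6/175.944 = 0.093

Pbub = 175.944 kPa, y_C = 0.093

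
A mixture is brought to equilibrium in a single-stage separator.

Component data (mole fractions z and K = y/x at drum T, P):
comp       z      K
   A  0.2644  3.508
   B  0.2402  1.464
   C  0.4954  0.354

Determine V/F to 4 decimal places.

V/F = 0.3922

Rachford–Rice: g(V/F) = Σ zᵢ(Kᵢ−1)/(1+V/F(Kᵢ−1)) = 0.
g(0) = ΣzᵢKᵢ − 1 = 0.4545 and g(1) = 1 − Σzᵢ/Kᵢ = -0.6389, so a root lies in (0, 1).
Iterate (Newton) starting at V/F = 0.31:
  V/F = 0.3100: g = 0.07034, g' = -0.8892 → V/F = 0.3891
  V/F = 0.3891: g = 0.00253, g' = -0.8320 → V/F = 0.3921
Converged at V/F = 0.3922.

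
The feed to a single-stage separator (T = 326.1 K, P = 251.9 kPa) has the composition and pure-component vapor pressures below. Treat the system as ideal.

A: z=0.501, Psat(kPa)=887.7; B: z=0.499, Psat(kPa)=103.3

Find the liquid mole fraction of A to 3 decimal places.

x_A = 0.189

Raoult's law: Kᵢ = Pᵢˢᵃᵗ/P = Pᵢˢᵃᵗ/251.9.
  K_A = 887.7/251.9 = 3.52402, K_B = 103.3/251.9 = 0.41008
Let ψ = V/F and solve Σ zᵢ(Kᵢ−1)/(1+ψ(Kᵢ−1)) = 0.
Feasibility: ΣzᵢKᵢ = 1.970, Σzᵢ/Kᵢ = 1.359 — both > 1, two phases present.
Binary case is linear: z₁(K₁−1)(1+ψ(K₂−1)) + z₂(K₂−1)(1+ψ(K₁−1)) = 0
⇒ ψ = [z₁(K₁−1)+z₂(K₂−1)] / [−(K₁−1)(K₂−1)] = 0.9702/1.4890 = 0.652
Compositions from xᵢ = zᵢ/(1+ψ(Kᵢ−1)), yᵢ = Kᵢxᵢ:
  A: x = 0.189, y = 0.668
  B: x = 0.811, y = 0.332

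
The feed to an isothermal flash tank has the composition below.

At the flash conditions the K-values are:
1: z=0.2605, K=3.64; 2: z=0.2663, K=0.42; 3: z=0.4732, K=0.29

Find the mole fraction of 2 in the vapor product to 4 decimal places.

Rachford–Rice: g(ψ) = Σ zᵢ(Kᵢ−1)/(1+ψ(Kᵢ−1)) = 0.
Feasibility: ΣzᵢKᵢ = 1.1973, Σzᵢ/Kᵢ = 2.3373 — both > 1, two phases present.
Iterate (Newton) starting at ψ = 0.5:
  ψ = 0.5000: g = -0.44200, g' = -1.0884 → ψ = 0.0939
  ψ = 0.0939: g = 0.02777, g' = -1.5399 → ψ = 0.1119
  ψ = 0.1119: g = 0.00068, g' = -1.4657 → ψ = 0.1124
Converged at ψ = 0.1124.
Compositions from xᵢ = zᵢ/(1+ψ(Kᵢ−1)), yᵢ = Kᵢxᵢ:
  1: x = 0.2009, y = 0.7312
  2: x = 0.2849, y = 0.1196
  3: x = 0.5142, y = 0.1491

y_2 = 0.1196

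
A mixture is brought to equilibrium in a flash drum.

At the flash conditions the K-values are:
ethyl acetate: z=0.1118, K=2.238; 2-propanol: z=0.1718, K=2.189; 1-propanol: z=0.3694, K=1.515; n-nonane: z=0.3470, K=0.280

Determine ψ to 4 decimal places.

ψ = 0.4607

Rachford–Rice: g(ψ) = Σ zᵢ(Kᵢ−1)/(1+ψ(Kᵢ−1)) = 0.
Feasibility: ΣzᵢKᵢ = 1.2831, Σzᵢ/Kᵢ = 1.6116 — both > 1, two phases present.
Iterate (Newton) starting at ψ = 0.38:
  ψ = 0.3800: g = 0.04999, g' = -0.6039 → ψ = 0.4628
  ψ = 0.4628: g = -0.00129, g' = -0.6388 → ψ = 0.4607
Converged at ψ = 0.4607.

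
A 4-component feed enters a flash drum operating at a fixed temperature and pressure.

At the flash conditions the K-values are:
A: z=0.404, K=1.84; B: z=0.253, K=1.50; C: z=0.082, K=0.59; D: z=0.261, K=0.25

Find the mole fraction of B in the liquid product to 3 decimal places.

x_B = 0.205

Rachford–Rice: g(ψ) = Σ zᵢ(Kᵢ−1)/(1+ψ(Kᵢ−1)) = 0.
Check two-phase: ΣzᵢKᵢ = 1.236 > 1 and Σzᵢ/Kᵢ = 1.571 > 1, so g(0) = 0.236 > 0 and g(1) = -0.571 < 0.
Newton–Raphson from ψ = 0.5:
  ψ = 0.500: g = -0.0153, g' = -0.580 → ψ = 0.474
  ψ = 0.474: g = -0.0002, g' = -0.562 → ψ = 0.473
Converged at ψ = 0.473.
Compositions from xᵢ = zᵢ/(1+ψ(Kᵢ−1)), yᵢ = Kᵢxᵢ:
  A: x = 0.289, y = 0.532
  B: x = 0.205, y = 0.307
  C: x = 0.102, y = 0.060
  D: x = 0.405, y = 0.101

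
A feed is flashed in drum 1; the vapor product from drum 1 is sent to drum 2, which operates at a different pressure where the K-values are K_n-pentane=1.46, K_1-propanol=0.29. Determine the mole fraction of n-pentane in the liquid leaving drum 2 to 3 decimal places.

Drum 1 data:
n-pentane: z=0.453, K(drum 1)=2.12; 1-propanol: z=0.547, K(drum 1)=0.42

x_n-pentane (drum 2) = 0.607

Drum 1:
Material balance + equilibrium reduce to Σ zᵢ(Kᵢ−1)/(1+ψ₁(Kᵢ−1)) = 0.
Check two-phase: ΣzᵢKᵢ = 1.190 > 1 and Σzᵢ/Kᵢ = 1.516 > 1, so g(0) = 0.190 > 0 and g(1) = -0.516 < 0.
Binary case is linear: z₁(K₁−1)(1+ψ₁(K₂−1)) + z₂(K₂−1)(1+ψ₁(K₁−1)) = 0
⇒ ψ₁ = [z₁(K₁−1)+z₂(K₂−1)] / [−(K₁−1)(K₂−1)] = 0.1901/0.6496 = 0.293
Drum-1 compositions:
  n-pentane: x = 0.341, y = 0.723
  1-propanol: x = 0.659, y = 0.277
Drum-2 feed = drum-1 vapor: z₂ = (0.7233, 0.2767).
Drum 2:
Rachford–Rice: g(ψ₂) = Σ zᵢ(Kᵢ−1)/(1+ψ₂(Kᵢ−1)) = 0.
Feasibility: ΣzᵢKᵢ = 1.136, Σzᵢ/Kᵢ = 1.450 — both > 1, two phases present.
Binary case is linear: z₁(K₁−1)(1+ψ₂(K₂−1)) + z₂(K₂−1)(1+ψ₂(K₁−1)) = 0
⇒ ψ₂ = [z₁(K₁−1)+z₂(K₂−1)] / [−(K₁−1)(K₂−1)] = 0.1363/0.3266 = 0.417
  n-pentane: x = 0.607, y = 0.886
  1-propanol: x = 0.393, y = 0.114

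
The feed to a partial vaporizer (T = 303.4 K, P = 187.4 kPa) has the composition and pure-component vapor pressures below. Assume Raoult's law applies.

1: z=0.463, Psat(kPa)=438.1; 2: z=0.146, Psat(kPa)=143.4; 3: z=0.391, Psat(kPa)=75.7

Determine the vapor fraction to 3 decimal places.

ψ = 0.501

Raoult's law: Kᵢ = Pᵢˢᵃᵗ/P = Pᵢˢᵃᵗ/187.4.
  K_1 = 438.1/187.4 = 2.33778, K_2 = 143.4/187.4 = 0.76521, K_3 = 75.7/187.4 = 0.40395
Iterate (Newton) starting at ψ = 0.32:
  ψ = 0.320: g = 0.1087, g' = -0.628 → ψ = 0.493
  ψ = 0.493: g = 0.0044, g' = -0.590 → ψ = 0.501
Converged at ψ = 0.501.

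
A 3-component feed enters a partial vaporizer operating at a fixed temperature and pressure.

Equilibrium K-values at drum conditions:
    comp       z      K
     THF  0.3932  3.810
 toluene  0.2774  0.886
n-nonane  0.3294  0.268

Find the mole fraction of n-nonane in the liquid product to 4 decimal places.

x_n-nonane = 0.5491

Newton–Raphson from ψ = 0.64:
  ψ = 0.6400: g = -0.09293, g' = -1.0254 → ψ = 0.5494
  ψ = 0.5494: g = -0.00269, g' = -0.9777 → ψ = 0.5466
Converged at ψ = 0.5466.
Compositions from xᵢ = zᵢ/(1+ψ(Kᵢ−1)), yᵢ = Kᵢxᵢ:
  THF: x = 0.1550, y = 0.5907
  toluene: x = 0.2958, y = 0.2621
  n-nonane: x = 0.5491, y = 0.1472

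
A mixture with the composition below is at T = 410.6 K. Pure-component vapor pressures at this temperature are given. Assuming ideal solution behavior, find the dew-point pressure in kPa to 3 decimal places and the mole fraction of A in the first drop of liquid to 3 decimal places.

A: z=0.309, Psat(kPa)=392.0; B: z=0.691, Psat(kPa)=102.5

At the dew point ψ → 1, so Σzᵢ/Kᵢ = 1 with Kᵢ = Pᵢˢᵃᵗ/P ⇒ 1/P = Σzᵢ/Pᵢˢᵃᵗ.
1/P = 0.309/392.0 + 0.691/102.5 = 0.007530 ⇒ P = 132.807 kPa
xᵢ = zᵢP/Pᵢˢᵃᵗ ⇒ x_A = 0.309·132.807/392.0 = 0.105

Pdew = 132.807 kPa, x_A = 0.105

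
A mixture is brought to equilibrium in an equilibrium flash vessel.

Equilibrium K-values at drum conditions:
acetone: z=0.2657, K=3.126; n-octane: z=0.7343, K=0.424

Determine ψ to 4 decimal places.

ψ = 0.1159

Rachford–Rice: g(ψ) = Σ zᵢ(Kᵢ−1)/(1+ψ(Kᵢ−1)) = 0.
Check two-phase: ΣzᵢKᵢ = 1.1419 > 1 and Σzᵢ/Kᵢ = 1.8168 > 1, so g(0) = 0.1419 > 0 and g(1) = -0.8168 < 0.
Binary case is linear: z₁(K₁−1)(1+ψ(K₂−1)) + z₂(K₂−1)(1+ψ(K₁−1)) = 0
⇒ ψ = [z₁(K₁−1)+z₂(K₂−1)] / [−(K₁−1)(K₂−1)] = 0.14192/1.22458 = 0.1159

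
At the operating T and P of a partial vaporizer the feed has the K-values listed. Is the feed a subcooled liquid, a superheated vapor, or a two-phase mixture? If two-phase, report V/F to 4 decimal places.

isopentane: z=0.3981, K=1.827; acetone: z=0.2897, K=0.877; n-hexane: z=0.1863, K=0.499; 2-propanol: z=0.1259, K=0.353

ΣzᵢKᵢ = 1.1188; Σzᵢ/Kᵢ = 1.2782.
Both exceed 1, so a two-phase solution exists.
Newton iteration, ψ⁰ = 0.5:
  ψ = 0.5000: g = -0.04999, g' = -0.3397 → ψ = 0.3528
  ψ = 0.3528: g = -0.00131, g' = -0.3254 → ψ = 0.3488
Converged at ψ = 0.3488.

two-phase, V/F = 0.3488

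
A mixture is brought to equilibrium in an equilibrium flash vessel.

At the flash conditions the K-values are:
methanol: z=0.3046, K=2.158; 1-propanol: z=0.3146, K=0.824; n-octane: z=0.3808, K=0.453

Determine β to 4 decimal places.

Material balance + equilibrium reduce to Σ zᵢ(Kᵢ−1)/(1+β(Kᵢ−1)) = 0.
Feasibility: ΣzᵢKᵢ = 1.0891, Σzᵢ/Kᵢ = 1.3636 — both > 1, two phases present.
Iterate (Newton) starting at β = 0.5:
  β = 0.5000: g = -0.12404, g' = -0.3914 → β = 0.1831
  β = 0.1831: g = 0.00233, g' = -0.4292 → β = 0.1885
Converged at β = 0.1885.

β = 0.1885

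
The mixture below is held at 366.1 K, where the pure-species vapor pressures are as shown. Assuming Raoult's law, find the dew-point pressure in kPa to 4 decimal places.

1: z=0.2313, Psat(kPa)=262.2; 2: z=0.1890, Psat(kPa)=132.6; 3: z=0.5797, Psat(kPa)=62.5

Pdew = 86.3357 kPa

At the dew point ψ → 1, so Σzᵢ/Kᵢ = 1 with Kᵢ = Pᵢˢᵃᵗ/P ⇒ 1/P = Σzᵢ/Pᵢˢᵃᵗ.
1/P = 0.2313/262.2 + 0.1890/132.6 + 0.5797/62.5 = 0.0115827 ⇒ P = 86.3357 kPa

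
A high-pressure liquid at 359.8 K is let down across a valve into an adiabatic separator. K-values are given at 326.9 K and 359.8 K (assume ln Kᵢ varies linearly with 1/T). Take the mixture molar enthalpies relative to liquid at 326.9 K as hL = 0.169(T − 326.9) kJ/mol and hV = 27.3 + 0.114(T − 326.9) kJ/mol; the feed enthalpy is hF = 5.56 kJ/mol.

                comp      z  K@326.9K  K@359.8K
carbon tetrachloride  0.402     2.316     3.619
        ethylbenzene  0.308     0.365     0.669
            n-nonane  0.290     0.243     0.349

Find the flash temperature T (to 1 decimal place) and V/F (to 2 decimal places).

T = 330.6 K, V/F = 0.18

Adiabatic flash: solve Rachford–Rice at each trial T, then check hF = ψ·hV(T) + (1−ψ)·hL(T).
  T = 326.9 K: K = (2.316, 0.365, 0.243), RR gives ψ = 0.124, H_out = 3.393 kJ/mol
  T = 359.8 K: K = (3.619, 0.669, 0.349), RR gives ψ = 0.566, H_out = 19.979 kJ/mol
  T = 343.4 K: K = (2.928, 0.502, 0.294), RR gives ψ = 0.356, H_out = 12.172 kJ/mol
  T = 335.1 K: K = (2.610, 0.429, 0.268), RR gives ψ = 0.246, H_out = 7.992 kJ/mol
  T = 331.0 K: K = (2.460, 0.396, 0.255), RR gives ψ = 0.188, H_out = 5.773 kJ/mol
  T = 328.9 K: K = (2.386, 0.380, 0.249), RR gives ψ = 0.156, H_out = 4.578 kJ/mol
Linear interpolation between T = 328.9 (H_out = 4.578) and T = 331.0 (H_out = 5.773) on hF = 5.56 gives T ≈ 330.6 K, at which ψ = 0.18.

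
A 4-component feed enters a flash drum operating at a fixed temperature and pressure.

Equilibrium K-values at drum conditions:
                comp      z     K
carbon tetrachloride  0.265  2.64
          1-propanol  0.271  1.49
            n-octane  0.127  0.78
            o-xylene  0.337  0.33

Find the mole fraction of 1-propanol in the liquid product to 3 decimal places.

Material balance + equilibrium reduce to Σ zᵢ(Kᵢ−1)/(1+V/F(Kᵢ−1)) = 0.
Check two-phase: ΣzᵢKᵢ = 1.314 > 1 and Σzᵢ/Kᵢ = 1.466 > 1, so g(0) = 0.314 > 0 and g(1) = -0.466 < 0.
Iterate (Newton) starting at V/F = 0.5:
  V/F = 0.500: g = -0.0255, g' = -0.607 → V/F = 0.458
Converged at V/F = 0.458.
Compositions from xᵢ = zᵢ/(1+V/F(Kᵢ−1)), yᵢ = Kᵢxᵢ:
  carbon tetrachloride: x = 0.151, y = 0.400
  1-propanol: x = 0.221, y = 0.330
  n-octane: x = 0.141, y = 0.110
  o-xylene: x = 0.486, y = 0.160

x_1-propanol = 0.221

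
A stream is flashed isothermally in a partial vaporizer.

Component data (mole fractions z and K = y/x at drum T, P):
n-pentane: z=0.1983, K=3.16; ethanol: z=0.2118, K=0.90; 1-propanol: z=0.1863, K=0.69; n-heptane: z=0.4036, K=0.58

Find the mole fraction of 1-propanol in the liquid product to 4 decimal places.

Let ψ = V/F and solve Σ zᵢ(Kᵢ−1)/(1+ψ(Kᵢ−1)) = 0.
Check two-phase: ΣzᵢKᵢ = 1.1799 > 1 and Σzᵢ/Kᵢ = 1.2639 > 1, so g(0) = 0.1799 > 0 and g(1) = -0.2639 < 0.
Iterate (Newton) starting at ψ = 0.5:
  ψ = 0.5000: g = -0.09929, g' = -0.3553 → ψ = 0.2206
  ψ = 0.2206: g = 0.01963, g' = -0.5337 → ψ = 0.2574
  ψ = 0.2574: g = 0.00073, g' = -0.4950 → ψ = 0.2589
Converged at ψ = 0.2589.
Compositions from xᵢ = zᵢ/(1+ψ(Kᵢ−1)), yᵢ = Kᵢxᵢ:
  n-pentane: x = 0.1272, y = 0.4019
  ethanol: x = 0.2174, y = 0.1957
  1-propanol: x = 0.2026, y = 0.1398
  n-heptane: x = 0.4528, y = 0.2626

x_1-propanol = 0.2026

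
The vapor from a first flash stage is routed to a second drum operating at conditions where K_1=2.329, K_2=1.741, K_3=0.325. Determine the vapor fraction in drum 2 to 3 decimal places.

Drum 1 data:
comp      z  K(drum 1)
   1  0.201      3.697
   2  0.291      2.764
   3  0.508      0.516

Drum 1:
Newton iteration, ψ₁⁰ = 0.32:
  ψ₁ = 0.320: g = 0.3282, g' = -0.958 → ψ₁ = 0.663
  ψ₁ = 0.663: g = 0.0692, g' = -0.639 → ψ₁ = 0.771
  ψ₁ = 0.771: g = 0.0013, g' = -0.620 → ψ₁ = 0.773
Converged at ψ₁ = 0.773.
Drum-1 compositions:
  1: x = 0.065, y = 0.241
  2: x = 0.123, y = 0.340
  3: x = 0.812, y = 0.419
Drum-2 feed = drum-1 vapor: z₂ = (0.2409, 0.3403, 0.4189).
Drum 2:
Let ψ₂ = V/F and solve Σ zᵢ(Kᵢ−1)/(1+ψ₂(Kᵢ−1)) = 0.
Feasibility: ΣzᵢKᵢ = 1.290, Σzᵢ/Kᵢ = 1.588 — both > 1, two phases present.
Newton–Raphson from ψ₂ = 0.49:
  ψ₂ = 0.490: g = -0.0436, g' = -0.683 → ψ₂ = 0.426
  ψ₂ = 0.426: g = -0.0009, g' = -0.657 → ψ₂ = 0.425
Converged at ψ₂ = 0.425.
  1: x = 0.154, y = 0.359
  2: x = 0.259, y = 0.451
  3: x = 0.587, y = 0.191

V/F (drum 2) = 0.425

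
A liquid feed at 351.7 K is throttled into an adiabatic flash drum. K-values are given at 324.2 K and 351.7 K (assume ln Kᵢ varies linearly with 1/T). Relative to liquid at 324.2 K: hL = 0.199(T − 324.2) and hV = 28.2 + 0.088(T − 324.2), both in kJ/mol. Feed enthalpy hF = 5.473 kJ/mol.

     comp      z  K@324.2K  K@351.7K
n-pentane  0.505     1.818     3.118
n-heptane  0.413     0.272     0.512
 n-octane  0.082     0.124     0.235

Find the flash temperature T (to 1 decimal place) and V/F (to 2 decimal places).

T = 327.6 K, V/F = 0.17

Adiabatic flash: solve Rachford–Rice at each trial T, then check hF = ψ·hV(T) + (1−ψ)·hL(T).
  T = 324.2 K: K = (1.818, 0.272, 0.124), RR gives ψ = 0.066, H_out = 1.854 kJ/mol
  T = 351.7 K: K = (3.118, 0.512, 0.235), RR gives ψ = 0.687, H_out = 22.757 kJ/mol
  T = 337.9 K: K = (2.405, 0.378, 0.173), RR gives ψ = 0.413, H_out = 13.742 kJ/mol
  T = 331.0 K: K = (2.095, 0.321, 0.147), RR gives ψ = 0.260, H_out = 8.490 kJ/mol
  T = 327.6 K: K = (1.953, 0.296, 0.135), RR gives ψ = 0.171, H_out = 5.431 kJ/mol
  T = 329.3 K: K = (2.023, 0.308, 0.141), RR gives ψ = 0.217, H_out = 7.013 kJ/mol
Linear interpolation between T = 327.6 (H_out = 5.431) and T = 329.3 (H_out = 7.013) on hF = 5.473 gives T ≈ 327.6 K, at which ψ = 0.17.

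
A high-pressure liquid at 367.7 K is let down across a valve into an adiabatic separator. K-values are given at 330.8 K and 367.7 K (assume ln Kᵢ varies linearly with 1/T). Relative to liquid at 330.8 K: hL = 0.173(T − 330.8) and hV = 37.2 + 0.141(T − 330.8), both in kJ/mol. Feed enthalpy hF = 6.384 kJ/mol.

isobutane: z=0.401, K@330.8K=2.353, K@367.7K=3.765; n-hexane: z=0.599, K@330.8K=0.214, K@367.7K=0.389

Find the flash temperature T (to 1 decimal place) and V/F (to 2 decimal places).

Adiabatic flash: solve Rachford–Rice at each trial T, then check hF = ψ·hV(T) + (1−ψ)·hL(T).
  T = 330.8 K: K = (2.353, 0.214), RR gives ψ = 0.067, H_out = 2.509 kJ/mol
  T = 367.7 K: K = (3.765, 0.389), RR gives ψ = 0.440, H_out = 22.220 kJ/mol
  T = 349.2 K: K = (3.012, 0.293), RR gives ψ = 0.269, H_out = 13.044 kJ/mol
  T = 340.0 K: K = (2.671, 0.251), RR gives ψ = 0.177, H_out = 8.131 kJ/mol
  T = 335.4 K: K = (2.509, 0.232), RR gives ψ = 0.125, H_out = 5.441 kJ/mol
  T = 337.7 K: K = (2.589, 0.242), RR gives ψ = 0.152, H_out = 6.811 kJ/mol
Linear interpolation between T = 335.4 (H_out = 5.441) and T = 337.7 (H_out = 6.811) on hF = 6.384 gives T ≈ 337.0 K, at which ψ = 0.14.

T = 337.0 K, V/F = 0.14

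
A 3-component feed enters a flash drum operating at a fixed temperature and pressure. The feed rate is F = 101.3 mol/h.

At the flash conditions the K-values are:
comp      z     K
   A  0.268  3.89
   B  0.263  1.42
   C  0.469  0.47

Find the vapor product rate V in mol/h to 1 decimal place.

V = 61.9 mol/h

Newton iteration, ψ⁰ = 0.5:
  ψ = 0.500: g = 0.0699, g' = -0.650 → ψ = 0.608
  ψ = 0.608: g = 0.0025, g' = -0.611 → ψ = 0.612
Converged at ψ = 0.612.
Then V = ψ·F = 0.6115·101.3 = 61.9 mol/h and L = F − V = 39.4 mol/h.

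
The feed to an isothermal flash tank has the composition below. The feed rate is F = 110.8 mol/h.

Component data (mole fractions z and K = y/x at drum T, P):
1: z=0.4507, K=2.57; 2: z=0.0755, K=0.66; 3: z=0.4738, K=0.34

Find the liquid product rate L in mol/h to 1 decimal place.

Rachford–Rice: g(ψ) = Σ zᵢ(Kᵢ−1)/(1+ψ(Kᵢ−1)) = 0.
Feasibility: ΣzᵢKᵢ = 1.3692, Σzᵢ/Kᵢ = 1.6833 — both > 1, two phases present.
Newton–Raphson from ψ = 0.51:
  ψ = 0.5100: g = -0.10947, g' = -0.8243 → ψ = 0.3772
  ψ = 0.3772: g = -0.00140, g' = -0.8156 → ψ = 0.3755
Converged at ψ = 0.3755.
Then V = ψ·F = 0.3755·110.8 = 41.6 mol/h and L = F − V = 69.2 mol/h.

L = 69.2 mol/h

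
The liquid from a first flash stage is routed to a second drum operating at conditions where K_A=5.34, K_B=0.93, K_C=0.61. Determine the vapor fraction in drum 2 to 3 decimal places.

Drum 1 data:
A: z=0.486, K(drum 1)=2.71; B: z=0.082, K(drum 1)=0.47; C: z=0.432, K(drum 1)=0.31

Drum 1:
Material balance + equilibrium reduce to Σ zᵢ(Kᵢ−1)/(1+ψ₁(Kᵢ−1)) = 0.
Feasibility: ΣzᵢKᵢ = 1.490, Σzᵢ/Kᵢ = 1.747 — both > 1, two phases present.
Newton iteration, ψ₁⁰ = 0.5:
  ψ₁ = 0.500: g = -0.0662, g' = -0.935 → ψ₁ = 0.429
Converged at ψ₁ = 0.429.
Drum-1 compositions:
  A: x = 0.280, y = 0.760
  B: x = 0.106, y = 0.050
  C: x = 0.613, y = 0.190
Drum-2 feed = drum-1 liquid: z₂ = (0.2804, 0.1061, 0.6135).
Drum 2:
Newton–Raphson from ψ₂ = 0.5:
  ψ₂ = 0.500: g = 0.0790, g' = -0.670 → ψ₂ = 0.618
  ψ₂ = 0.618: g = 0.0076, g' = -0.552 → ψ₂ = 0.632
Converged at ψ₂ = 0.632.
  A: x = 0.075, y = 0.400
  B: x = 0.111, y = 0.103
  C: x = 0.814, y = 0.497

V/F (drum 2) = 0.632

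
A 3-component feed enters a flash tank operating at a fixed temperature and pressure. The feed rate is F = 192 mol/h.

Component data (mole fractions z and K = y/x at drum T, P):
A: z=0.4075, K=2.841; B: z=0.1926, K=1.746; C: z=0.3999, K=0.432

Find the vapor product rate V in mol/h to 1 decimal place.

Material balance + equilibrium reduce to Σ zᵢ(Kᵢ−1)/(1+ψ(Kᵢ−1)) = 0.
Check two-phase: ΣzᵢKᵢ = 1.6667 > 1 and Σzᵢ/Kᵢ = 1.1794 > 1, so g(0) = 0.6667 > 0 and g(1) = -0.1794 < 0.
Newton–Raphson from ψ = 0.4:
  ψ = 0.4000: g = 0.24878, g' = -0.7377 → ψ = 0.7373
  ψ = 0.7373: g = 0.02016, g' = -0.6751 → ψ = 0.7671
  ψ = 0.7671: g = -0.00015, g' = -0.6859 → ψ = 0.7669
Converged at ψ = 0.7669.
Then V = ψ·F = 0.7669·192 = 147.2 mol/h and L = F − V = 44.8 mol/h.

V = 147.2 mol/h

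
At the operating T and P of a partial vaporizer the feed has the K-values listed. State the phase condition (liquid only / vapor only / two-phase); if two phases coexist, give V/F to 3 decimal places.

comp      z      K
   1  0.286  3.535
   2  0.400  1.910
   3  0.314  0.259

ΣzᵢKᵢ = 1.856; Σzᵢ/Kᵢ = 1.503.
Both exceed 1, so a two-phase solution exists.
Newton iteration, ψ⁰ = 0.63:
  ψ = 0.630: g = 0.0741, g' = -1.013 → ψ = 0.703
  ψ = 0.703: g = -0.0033, g' = -1.112 → ψ = 0.700
Converged at ψ = 0.700.

two-phase, V/F = 0.700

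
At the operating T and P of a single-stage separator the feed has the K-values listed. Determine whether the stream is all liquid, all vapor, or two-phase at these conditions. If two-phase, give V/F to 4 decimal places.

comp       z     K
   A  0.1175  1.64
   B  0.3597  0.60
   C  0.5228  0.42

all liquid

ΣzᵢKᵢ = 0.6281; Σzᵢ/Kᵢ = 1.9159.
Since ΣzᵢKᵢ < 1 the mixture is below its bubble point — single liquid phase.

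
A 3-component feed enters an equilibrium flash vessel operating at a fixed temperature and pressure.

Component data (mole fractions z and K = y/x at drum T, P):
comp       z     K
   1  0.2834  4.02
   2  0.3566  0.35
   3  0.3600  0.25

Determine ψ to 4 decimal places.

ψ = 0.1672

Rachford–Rice: g(ψ) = Σ zᵢ(Kᵢ−1)/(1+ψ(Kᵢ−1)) = 0.
Check two-phase: ΣzᵢKᵢ = 1.3541 > 1 and Σzᵢ/Kᵢ = 2.5294 > 1, so g(0) = 0.3541 > 0 and g(1) = -1.5294 < 0.
Newton iteration, ψ⁰ = 0.46:
  ψ = 0.4600: g = -0.38465, g' = -1.2314 → ψ = 0.1476
  ψ = 0.1476: g = 0.03193, g' = -1.6768 → ψ = 0.1667
  ψ = 0.1667: g = 0.00077, g' = -1.5976 → ψ = 0.1672
Converged at ψ = 0.1672.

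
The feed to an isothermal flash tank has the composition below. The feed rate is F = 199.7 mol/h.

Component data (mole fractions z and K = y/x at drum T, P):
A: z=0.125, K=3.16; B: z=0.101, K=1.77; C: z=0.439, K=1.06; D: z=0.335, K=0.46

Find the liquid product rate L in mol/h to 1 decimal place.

Rachford–Rice: g(V/F) = Σ zᵢ(Kᵢ−1)/(1+V/F(Kᵢ−1)) = 0.
Check two-phase: ΣzᵢKᵢ = 1.193 > 1 and Σzᵢ/Kᵢ = 1.239 > 1, so g(0) = 0.193 > 0 and g(1) = -0.239 < 0.
Newton iteration, V/F⁰ = 0.5:
  V/F = 0.500: g = -0.0363, g' = -0.351 → V/F = 0.397
  V/F = 0.397: g = 0.0005, g' = -0.364 → V/F = 0.398
Converged at V/F = 0.398.
Then V = V/F·F = 0.3980·199.7 = 79.5 mol/h and L = F − V = 120.2 mol/h.

L = 120.2 mol/h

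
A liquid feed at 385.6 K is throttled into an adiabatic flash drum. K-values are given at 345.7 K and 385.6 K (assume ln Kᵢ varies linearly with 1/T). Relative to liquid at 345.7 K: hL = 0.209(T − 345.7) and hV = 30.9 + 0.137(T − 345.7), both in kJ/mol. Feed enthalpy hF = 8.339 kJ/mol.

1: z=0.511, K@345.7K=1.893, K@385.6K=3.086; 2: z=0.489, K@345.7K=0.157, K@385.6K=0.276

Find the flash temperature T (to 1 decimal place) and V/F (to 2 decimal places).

T = 355.8 K, V/F = 0.21

Adiabatic flash: solve Rachford–Rice at each trial T, then check hF = ψ·hV(T) + (1−ψ)·hL(T).
  T = 345.7 K: K = (1.893, 0.157), RR gives ψ = 0.059, H_out = 1.810 kJ/mol
  T = 385.6 K: K = (3.086, 0.276), RR gives ψ = 0.471, H_out = 21.551 kJ/mol
  T = 365.6 K: K = (2.448, 0.211), RR gives ψ = 0.310, H_out = 13.298 kJ/mol
  T = 355.6 K: K = (2.159, 0.183), RR gives ψ = 0.203, H_out = 8.208 kJ/mol
  T = 360.6 K: K = (2.301, 0.197), RR gives ψ = 0.260, H_out = 10.876 kJ/mol
  T = 358.1 K: K = (2.229, 0.190), RR gives ψ = 0.233, H_out = 9.577 kJ/mol
  T = 356.9 K: K = (2.195, 0.186), RR gives ψ = 0.219, H_out = 8.929 kJ/mol
Linear interpolation between T = 355.6 (H_out = 8.208) and T = 356.9 (H_out = 8.929) on hF = 8.339 gives T ≈ 355.8 K, at which ψ = 0.21.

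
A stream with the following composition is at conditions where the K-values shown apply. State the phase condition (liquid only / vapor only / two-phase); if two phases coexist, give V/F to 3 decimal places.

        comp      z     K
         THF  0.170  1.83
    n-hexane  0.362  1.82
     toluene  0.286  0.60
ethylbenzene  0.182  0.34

two-phase, V/F = 0.472

ΣzᵢKᵢ = 1.203; Σzᵢ/Kᵢ = 1.304.
Both exceed 1, so a two-phase solution exists.
Let ψ = V/F and solve Σ zᵢ(Kᵢ−1)/(1+ψ(Kᵢ−1)) = 0.
Newton iteration, ψ⁰ = 0.5:
  ψ = 0.500: g = -0.0120, g' = -0.429 → ψ = 0.472
Converged at ψ = 0.472.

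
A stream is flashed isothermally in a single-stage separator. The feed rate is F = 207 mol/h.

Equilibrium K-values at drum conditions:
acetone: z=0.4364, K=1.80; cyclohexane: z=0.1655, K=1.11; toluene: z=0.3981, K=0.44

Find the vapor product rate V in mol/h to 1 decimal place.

Newton iteration, V/F⁰ = 0.62:
  V/F = 0.6200: g = -0.09110, g' = -0.4195 → V/F = 0.4029
  V/F = 0.4029: g = -0.00642, g' = -0.3698 → V/F = 0.3855
  V/F = 0.3855: g = -0.00002, g' = -0.3680 → V/F = 0.3854
Converged at V/F = 0.3854.
Then V = V/F·F = 0.3854·207 = 79.8 mol/h and L = F − V = 127.2 mol/h.

V = 79.8 mol/h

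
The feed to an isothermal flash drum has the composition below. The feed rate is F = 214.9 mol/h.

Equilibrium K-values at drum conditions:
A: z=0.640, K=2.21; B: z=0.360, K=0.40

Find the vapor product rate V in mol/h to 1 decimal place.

V = 165.3 mol/h

Material balance + equilibrium reduce to Σ zᵢ(Kᵢ−1)/(1+ψ(Kᵢ−1)) = 0.
g(0) = ΣzᵢKᵢ − 1 = 0.558 and g(1) = 1 − Σzᵢ/Kᵢ = -0.190, so a root lies in (0, 1).
Newton iteration, ψ⁰ = 0.5:
  ψ = 0.500: g = 0.1739, g' = -0.628 → ψ = 0.777
  ψ = 0.777: g = -0.0054, g' = -0.704 → ψ = 0.769
Converged at ψ = 0.769.
Then V = ψ·F = 0.7691·214.9 = 165.3 mol/h and L = F − V = 49.6 mol/h.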